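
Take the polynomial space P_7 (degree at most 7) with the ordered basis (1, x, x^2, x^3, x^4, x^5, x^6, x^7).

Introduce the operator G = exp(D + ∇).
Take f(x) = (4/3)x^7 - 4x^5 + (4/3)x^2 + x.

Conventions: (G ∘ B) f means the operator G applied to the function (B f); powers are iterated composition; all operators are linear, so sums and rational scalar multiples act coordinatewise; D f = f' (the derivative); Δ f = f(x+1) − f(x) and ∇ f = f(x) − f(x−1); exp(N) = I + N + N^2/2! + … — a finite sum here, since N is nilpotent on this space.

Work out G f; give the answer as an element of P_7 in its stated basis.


order-1 term: (56/3)x^6 - 28x^5 + (20/3)x^4 - (20/3)x^3 - 12x^2 + 16x - 2
order-2 term: 112x^5 - 280x^4 + (1060/3)x^3 - 320x^2 + (376/3)x - 8
order-3 term: (1120/3)x^4 - 1120x^3 + 1640x^2 - 1340x + 1316/3
order-4 term: (2240/3)x^3 - 2240x^2 + (8560/3)x - 4360/3
order-5 term: 896x^2 - 2240x + 5216/3
order-6 term: (1792/3)x - 896
order-7 term: 512/3
the series for exp(D + ∇) f terminates at order 7
exp(D + ∇) f = (4/3)x^7 + (56/3)x^6 + 80x^5 + 100x^4 - (80/3)x^3 - (104/3)x^2 + 13x - 34/3

g(x) = (4/3)x^7 + (56/3)x^6 + 80x^5 + 100x^4 - (80/3)x^3 - (104/3)x^2 + 13x - 34/3


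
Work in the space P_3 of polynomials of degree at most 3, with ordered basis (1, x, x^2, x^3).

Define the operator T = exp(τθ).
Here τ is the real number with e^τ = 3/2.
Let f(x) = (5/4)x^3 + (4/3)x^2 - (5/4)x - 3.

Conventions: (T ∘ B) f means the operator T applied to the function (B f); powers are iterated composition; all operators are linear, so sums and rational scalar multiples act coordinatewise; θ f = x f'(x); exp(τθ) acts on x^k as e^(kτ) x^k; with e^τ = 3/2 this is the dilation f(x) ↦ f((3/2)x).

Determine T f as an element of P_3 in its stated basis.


g(x) = (135/32)x^3 + 3x^2 - (15/8)x - 3

exp(τθ) x^k = e^(kτ) x^k; with e^τ = 3/2 this sends x^k to (3/2)^k x^k
x ↦ 3/2 x
x^2 ↦ 9/4 x^2
x^3 ↦ 27/8 x^3
applying this coordinatewise to f: exp(τθ) f = (135/32)x^3 + 3x^2 - (15/8)x - 3


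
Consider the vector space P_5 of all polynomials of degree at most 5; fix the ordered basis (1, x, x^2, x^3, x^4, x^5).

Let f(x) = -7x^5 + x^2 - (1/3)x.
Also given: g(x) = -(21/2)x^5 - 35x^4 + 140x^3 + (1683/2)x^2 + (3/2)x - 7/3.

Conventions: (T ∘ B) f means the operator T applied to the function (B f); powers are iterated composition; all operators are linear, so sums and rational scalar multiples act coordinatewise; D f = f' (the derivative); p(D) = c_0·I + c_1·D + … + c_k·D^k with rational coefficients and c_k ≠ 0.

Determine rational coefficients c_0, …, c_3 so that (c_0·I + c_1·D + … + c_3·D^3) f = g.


D^0 f = -7x^5 + x^2 - (1/3)x
D^1 f = -35x^4 + 2x - 1/3
D^2 f = -140x^3 + 2
D^3 f = -420x^2
matching coefficients of g against c_0 f + c_1 Df + … from the top degree down determines the c_i
solution: c_0 = 3/2, c_1 = 1, c_2 = -1, c_3 = -2

p(D) = (3/2)·I + D − D^2 − 2·D^3, i.e. c_0 = 3/2, c_1 = 1, c_2 = -1, c_3 = -2


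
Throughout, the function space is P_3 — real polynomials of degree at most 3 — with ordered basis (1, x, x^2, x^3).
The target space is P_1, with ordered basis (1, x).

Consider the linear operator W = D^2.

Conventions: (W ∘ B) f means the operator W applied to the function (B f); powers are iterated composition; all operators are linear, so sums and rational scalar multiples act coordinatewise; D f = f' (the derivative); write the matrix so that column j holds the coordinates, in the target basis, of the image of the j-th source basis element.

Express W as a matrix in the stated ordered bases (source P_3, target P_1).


image of 1: 0
image of x: 0
image of x^2: 2
image of x^3: 6x
each image's coordinates form column j of the matrix

the matrix is [[0, 0, 2, 0]; [0, 0, 0, 6]] (rows listed top to bottom)


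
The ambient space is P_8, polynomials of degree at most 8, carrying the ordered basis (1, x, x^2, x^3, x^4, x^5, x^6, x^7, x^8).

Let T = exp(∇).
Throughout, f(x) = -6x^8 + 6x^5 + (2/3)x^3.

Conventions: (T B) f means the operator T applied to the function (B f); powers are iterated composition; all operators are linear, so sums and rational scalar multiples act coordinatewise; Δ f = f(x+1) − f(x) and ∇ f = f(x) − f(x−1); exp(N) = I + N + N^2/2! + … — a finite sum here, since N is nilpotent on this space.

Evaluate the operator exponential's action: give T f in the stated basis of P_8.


g(x) = -6x^8 - 48x^7 + 342x^5 - 390x^4 - (2014/3)x^3 + 1454x^2 - 402x - 866/3

order-1 term: -48x^7 + 168x^6 - 336x^5 + 450x^4 - 396x^3 + 230x^2 - 80x + 38/3
order-2 term: -168x^6 + 1008x^5 - 2940x^4 + 5100x^3 - 5388x^2 + 3236x - 854
order-3 term: -336x^5 + 2520x^4 - 8400x^3 + 15180x^2 - 14628x + 17840/3
order-4 term: -420x^4 + 3360x^3 - 10920x^2 + 16830x - 10266
order-5 term: -336x^3 + 2520x^2 - 6720x + 6306
order-6 term: -168x^2 + 1008x - 1596
order-7 term: -48x + 168
order-8 term: -6
the series for exp(∇) f terminates at order 8
exp(∇) f = -6x^8 - 48x^7 + 342x^5 - 390x^4 - (2014/3)x^3 + 1454x^2 - 402x - 866/3


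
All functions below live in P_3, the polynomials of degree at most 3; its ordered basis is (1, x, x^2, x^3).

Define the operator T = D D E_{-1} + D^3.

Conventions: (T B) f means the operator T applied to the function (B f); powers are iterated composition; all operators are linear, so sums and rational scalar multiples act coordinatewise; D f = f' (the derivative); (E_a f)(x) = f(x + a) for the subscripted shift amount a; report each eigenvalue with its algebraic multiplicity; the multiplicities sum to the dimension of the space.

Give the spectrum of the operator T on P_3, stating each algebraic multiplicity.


image of 1: 0
image of x: 0
image of x^2: 2
image of x^3: 6x
the matrix is upper triangular; its diagonal is (0, 0, 0, 0)
for a triangular matrix the eigenvalues are the diagonal entries, with algebraic multiplicity their repetition count

λ = 0 (multiplicity 4)


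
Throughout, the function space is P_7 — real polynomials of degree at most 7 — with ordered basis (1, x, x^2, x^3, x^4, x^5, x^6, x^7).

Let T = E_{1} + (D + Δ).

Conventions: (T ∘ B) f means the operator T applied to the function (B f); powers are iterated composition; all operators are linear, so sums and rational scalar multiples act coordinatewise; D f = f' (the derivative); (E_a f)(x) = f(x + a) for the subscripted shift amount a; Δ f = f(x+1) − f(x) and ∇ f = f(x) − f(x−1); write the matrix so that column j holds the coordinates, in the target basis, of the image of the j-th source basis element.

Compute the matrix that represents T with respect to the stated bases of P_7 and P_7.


the matrix is [[1, 3, 2, 2, 2, 2, 2, 2]; [0, 1, 6, 6, 8, 10, 12, 14]; [0, 0, 1, 9, 12, 20, 30, 42]; [0, 0, 0, 1, 12, 20, 40, 70]; [0, 0, 0, 0, 1, 15, 30, 70]; [0, 0, 0, 0, 0, 1, 18, 42]; [0, 0, 0, 0, 0, 0, 1, 21]; [0, 0, 0, 0, 0, 0, 0, 1]] (rows listed top to bottom)

image of 1: 1
image of x: x + 3
image of x^2: x^2 + 6x + 2
image of x^3: x^3 + 9x^2 + 6x + 2
image of x^4: x^4 + 12x^3 + 12x^2 + 8x + 2
image of x^5: x^5 + 15x^4 + 20x^3 + 20x^2 + 10x + 2
image of x^6: x^6 + 18x^5 + 30x^4 + 40x^3 + 30x^2 + 12x + 2
image of x^7: x^7 + 21x^6 + 42x^5 + 70x^4 + 70x^3 + 42x^2 + 14x + 2
each image's coordinates form column j of the matrix


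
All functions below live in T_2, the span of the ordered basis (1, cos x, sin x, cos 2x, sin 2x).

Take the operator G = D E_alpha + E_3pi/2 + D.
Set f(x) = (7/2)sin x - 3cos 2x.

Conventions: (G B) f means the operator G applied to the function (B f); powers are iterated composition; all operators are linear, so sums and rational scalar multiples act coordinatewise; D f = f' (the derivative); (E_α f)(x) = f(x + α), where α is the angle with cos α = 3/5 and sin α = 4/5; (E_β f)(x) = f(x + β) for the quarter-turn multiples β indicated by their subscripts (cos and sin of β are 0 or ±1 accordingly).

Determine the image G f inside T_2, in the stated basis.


E_alpha f = (14/5)cos x + (21/10)sin x + (21/25)cos 2x + (72/25)sin 2x
D E_alpha f = (21/10)cos x - (14/5)sin x + (144/25)cos 2x - (42/25)sin 2x
E_3pi/2 f = -(7/2)cos x + 3cos 2x
D f = (7/2)cos x + 6sin 2x
(D E_alpha + E_3pi/2 + D) f = (21/10)cos x - (14/5)sin x + (219/25)cos 2x + (108/25)sin 2x

g(x) = (21/10)cos x - (14/5)sin x + (219/25)cos 2x + (108/25)sin 2x


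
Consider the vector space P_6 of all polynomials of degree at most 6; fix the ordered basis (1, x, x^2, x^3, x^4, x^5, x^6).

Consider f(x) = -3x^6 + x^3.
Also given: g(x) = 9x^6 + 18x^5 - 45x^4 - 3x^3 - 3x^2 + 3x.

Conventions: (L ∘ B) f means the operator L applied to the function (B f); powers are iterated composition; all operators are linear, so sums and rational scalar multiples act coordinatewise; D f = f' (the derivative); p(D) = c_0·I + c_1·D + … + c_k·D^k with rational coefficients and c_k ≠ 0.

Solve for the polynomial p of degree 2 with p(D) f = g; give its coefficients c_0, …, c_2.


D^0 f = -3x^6 + x^3
D^1 f = -18x^5 + 3x^2
D^2 f = -90x^4 + 6x
matching coefficients of g against c_0 f + c_1 Df + … from the top degree down determines the c_i
solution: c_0 = -3, c_1 = -1, c_2 = 1/2

p(D) = -3·I − D + (1/2)·D^2, i.e. c_0 = -3, c_1 = -1, c_2 = 1/2


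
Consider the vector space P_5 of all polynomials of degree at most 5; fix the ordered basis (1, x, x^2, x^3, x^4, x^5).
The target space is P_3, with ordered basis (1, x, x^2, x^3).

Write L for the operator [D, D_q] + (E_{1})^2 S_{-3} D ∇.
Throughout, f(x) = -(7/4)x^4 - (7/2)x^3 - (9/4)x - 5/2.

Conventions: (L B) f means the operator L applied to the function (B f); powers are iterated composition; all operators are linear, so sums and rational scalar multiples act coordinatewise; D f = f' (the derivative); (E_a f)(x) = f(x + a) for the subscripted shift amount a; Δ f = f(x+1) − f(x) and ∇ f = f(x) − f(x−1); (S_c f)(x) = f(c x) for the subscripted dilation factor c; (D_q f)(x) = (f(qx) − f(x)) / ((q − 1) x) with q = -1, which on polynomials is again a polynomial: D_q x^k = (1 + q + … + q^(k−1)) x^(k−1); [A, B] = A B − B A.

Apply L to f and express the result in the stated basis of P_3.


D_q f = -(7/2)x^2 - 9/4
D D_q f = -7x
D f = -7x^3 - (21/2)x^2 - 9/4
D_q D f = -7x^2
[D, D_q] f = 7x^2 - 7x
∇ f = -7x^3 + (7/2)x - 4
D ∇ f = -21x^2 + 7/2
S_{-3} (D ∇) f = -189x^2 + 7/2
E_{1} S_{-3} (D ∇) f = -189x^2 - 378x - 371/2
E_{1} E_{1} S_{-3} (D ∇) f = -189x^2 - 756x - 1505/2
([D, D_q] + (E_{1})^2 S_{-3} D ∇) f = -182x^2 - 763x - 1505/2

g(x) = -182x^2 - 763x - 1505/2


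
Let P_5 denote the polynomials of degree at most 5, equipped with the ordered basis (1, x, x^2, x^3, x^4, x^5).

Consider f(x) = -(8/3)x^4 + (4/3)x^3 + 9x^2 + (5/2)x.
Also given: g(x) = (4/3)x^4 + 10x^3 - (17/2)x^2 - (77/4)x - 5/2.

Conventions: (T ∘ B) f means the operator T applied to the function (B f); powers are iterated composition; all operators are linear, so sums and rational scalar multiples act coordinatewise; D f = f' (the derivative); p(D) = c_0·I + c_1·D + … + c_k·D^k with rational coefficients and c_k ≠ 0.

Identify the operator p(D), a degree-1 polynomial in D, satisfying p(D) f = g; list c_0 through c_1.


c_0 = -1/2, c_1 = -1

D^0 f = -(8/3)x^4 + (4/3)x^3 + 9x^2 + (5/2)x
D^1 f = -(32/3)x^3 + 4x^2 + 18x + 5/2
matching coefficients of g against c_0 f + c_1 Df + … from the top degree down determines the c_i
solution: c_0 = -1/2, c_1 = -1


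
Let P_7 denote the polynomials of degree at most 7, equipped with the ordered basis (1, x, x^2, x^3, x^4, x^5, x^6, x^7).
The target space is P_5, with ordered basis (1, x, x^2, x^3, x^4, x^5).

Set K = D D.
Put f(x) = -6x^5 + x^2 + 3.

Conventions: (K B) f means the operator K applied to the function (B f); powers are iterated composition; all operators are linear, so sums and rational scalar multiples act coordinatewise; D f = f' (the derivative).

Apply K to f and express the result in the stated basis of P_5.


g(x) = -120x^3 + 2

D f = -30x^4 + 2x
D D f = -120x^3 + 2


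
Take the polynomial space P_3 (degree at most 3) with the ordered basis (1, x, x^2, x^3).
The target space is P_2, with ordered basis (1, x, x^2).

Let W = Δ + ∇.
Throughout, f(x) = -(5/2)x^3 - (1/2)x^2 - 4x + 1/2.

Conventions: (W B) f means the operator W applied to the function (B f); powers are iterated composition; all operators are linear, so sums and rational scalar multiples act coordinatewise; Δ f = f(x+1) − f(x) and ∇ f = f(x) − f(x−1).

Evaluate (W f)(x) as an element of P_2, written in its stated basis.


Δ f = -(15/2)x^2 - (17/2)x - 7
∇ f = -(15/2)x^2 + (13/2)x - 6
(Δ + ∇) f = -15x^2 - 2x - 13

g(x) = -15x^2 - 2x - 13


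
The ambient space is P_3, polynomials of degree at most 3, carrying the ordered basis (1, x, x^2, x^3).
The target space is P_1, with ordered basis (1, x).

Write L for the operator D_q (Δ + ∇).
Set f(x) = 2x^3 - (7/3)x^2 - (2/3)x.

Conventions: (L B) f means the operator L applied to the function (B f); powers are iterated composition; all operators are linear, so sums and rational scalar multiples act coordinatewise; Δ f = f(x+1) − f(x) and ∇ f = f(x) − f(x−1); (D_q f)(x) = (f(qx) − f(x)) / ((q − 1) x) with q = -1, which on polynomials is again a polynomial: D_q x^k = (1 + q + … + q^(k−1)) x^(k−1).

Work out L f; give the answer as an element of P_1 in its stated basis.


the result is g(x) = -28/3

Δ f = 6x^2 + (4/3)x - 1
∇ f = 6x^2 - (32/3)x + 11/3
(Δ + ∇) f = 12x^2 - (28/3)x + 8/3
D_q (Δ + ∇) f = -28/3


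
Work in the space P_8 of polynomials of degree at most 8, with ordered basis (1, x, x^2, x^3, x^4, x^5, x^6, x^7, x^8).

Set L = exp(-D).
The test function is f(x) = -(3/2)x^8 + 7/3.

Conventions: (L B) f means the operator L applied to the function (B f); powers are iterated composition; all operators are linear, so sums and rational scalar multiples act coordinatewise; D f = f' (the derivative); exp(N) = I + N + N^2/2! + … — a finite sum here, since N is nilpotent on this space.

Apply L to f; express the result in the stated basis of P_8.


the result is g(x) = -(3/2)x^8 + 12x^7 - 42x^6 + 84x^5 - 105x^4 + 84x^3 - 42x^2 + 12x + 5/6

order-1 term: 12x^7
order-2 term: -42x^6
order-3 term: 84x^5
order-4 term: -105x^4
order-5 term: 84x^3
order-6 term: -42x^2
order-7 term: 12x
order-8 term: -3/2
the series for exp(-D) f terminates at order 8
exp(-D) f = -(3/2)x^8 + 12x^7 - 42x^6 + 84x^5 - 105x^4 + 84x^3 - 42x^2 + 12x + 5/6


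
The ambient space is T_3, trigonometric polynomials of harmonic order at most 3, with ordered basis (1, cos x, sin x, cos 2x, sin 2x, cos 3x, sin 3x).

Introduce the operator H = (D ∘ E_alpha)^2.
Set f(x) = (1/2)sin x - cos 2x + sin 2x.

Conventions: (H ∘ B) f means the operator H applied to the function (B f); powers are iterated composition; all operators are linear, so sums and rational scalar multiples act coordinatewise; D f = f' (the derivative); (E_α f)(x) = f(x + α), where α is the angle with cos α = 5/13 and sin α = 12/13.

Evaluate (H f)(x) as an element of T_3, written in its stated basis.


g(x) = -(60/169)cos x + (119/338)sin x + (113284/28561)cos 2x + (115196/28561)sin 2x

E_alpha f = (6/13)cos x + (5/26)sin x + (239/169)cos 2x + (1/169)sin 2x
D E_alpha f = (5/26)cos x - (6/13)sin x + (2/169)cos 2x - (478/169)sin 2x
E_alpha (D ∘ E_alpha) f = -(119/338)cos x - (60/169)sin x - (57598/28561)cos 2x + (56642/28561)sin 2x
D E_alpha (D ∘ E_alpha) f = -(60/169)cos x + (119/338)sin x + (113284/28561)cos 2x + (115196/28561)sin 2x


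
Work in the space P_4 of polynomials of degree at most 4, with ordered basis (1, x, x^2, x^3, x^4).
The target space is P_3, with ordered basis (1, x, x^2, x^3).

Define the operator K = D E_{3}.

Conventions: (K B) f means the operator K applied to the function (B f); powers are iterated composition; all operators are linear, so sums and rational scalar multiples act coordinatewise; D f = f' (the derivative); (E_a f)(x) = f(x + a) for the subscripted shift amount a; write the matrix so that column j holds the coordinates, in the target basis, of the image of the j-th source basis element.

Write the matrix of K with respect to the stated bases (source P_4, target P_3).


image of 1: 0
image of x: 1
image of x^2: 2x + 6
image of x^3: 3x^2 + 18x + 27
image of x^4: 4x^3 + 36x^2 + 108x + 108
each image's coordinates form column j of the matrix

the matrix is [[0, 1, 6, 27, 108]; [0, 0, 2, 18, 108]; [0, 0, 0, 3, 36]; [0, 0, 0, 0, 4]] (rows listed top to bottom)


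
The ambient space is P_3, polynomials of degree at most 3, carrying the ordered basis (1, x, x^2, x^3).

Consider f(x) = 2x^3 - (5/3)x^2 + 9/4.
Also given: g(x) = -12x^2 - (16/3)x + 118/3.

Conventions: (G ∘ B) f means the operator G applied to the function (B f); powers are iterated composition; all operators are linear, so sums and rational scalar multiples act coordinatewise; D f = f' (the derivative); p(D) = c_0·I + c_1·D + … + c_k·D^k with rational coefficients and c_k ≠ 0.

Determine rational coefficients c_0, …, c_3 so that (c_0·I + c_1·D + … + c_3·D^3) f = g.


c_0 = 0, c_1 = -2, c_2 = -1, c_3 = 3

D^0 f = 2x^3 - (5/3)x^2 + 9/4
D^1 f = 6x^2 - (10/3)x
D^2 f = 12x - 10/3
D^3 f = 12
matching coefficients of g against c_0 f + c_1 Df + … from the top degree down determines the c_i
solution: c_0 = 0, c_1 = -2, c_2 = -1, c_3 = 3


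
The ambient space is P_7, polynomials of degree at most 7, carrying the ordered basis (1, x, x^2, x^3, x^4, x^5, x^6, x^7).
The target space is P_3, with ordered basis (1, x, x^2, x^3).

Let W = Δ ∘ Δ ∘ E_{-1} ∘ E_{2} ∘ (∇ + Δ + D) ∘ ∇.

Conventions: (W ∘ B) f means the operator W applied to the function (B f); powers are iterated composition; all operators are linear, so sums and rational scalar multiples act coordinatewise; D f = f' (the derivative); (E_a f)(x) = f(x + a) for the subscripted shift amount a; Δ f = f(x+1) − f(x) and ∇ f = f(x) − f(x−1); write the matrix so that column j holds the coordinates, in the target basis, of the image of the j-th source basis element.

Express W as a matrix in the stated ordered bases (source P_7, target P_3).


image of 1: 0
image of x: 0
image of x^2: 0
image of x^3: 0
image of x^4: 72
image of x^5: 360x + 540
image of x^6: 1080x^2 + 3240x + 2940
image of x^7: 2520x^3 + 11340x^2 + 20580x + 13860
each image's coordinates form column j of the matrix

the matrix is [[0, 0, 0, 0, 72, 540, 2940, 13860]; [0, 0, 0, 0, 0, 360, 3240, 20580]; [0, 0, 0, 0, 0, 0, 1080, 11340]; [0, 0, 0, 0, 0, 0, 0, 2520]] (rows listed top to bottom)


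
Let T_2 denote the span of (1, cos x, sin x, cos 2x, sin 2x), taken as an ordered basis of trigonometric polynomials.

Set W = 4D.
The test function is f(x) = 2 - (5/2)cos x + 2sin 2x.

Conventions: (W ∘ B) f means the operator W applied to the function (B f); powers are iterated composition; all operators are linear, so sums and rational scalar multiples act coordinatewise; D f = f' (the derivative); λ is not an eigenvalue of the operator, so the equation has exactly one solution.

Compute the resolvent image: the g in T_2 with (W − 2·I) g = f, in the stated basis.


write g with unknown coordinates in the stated basis and equate coefficients in (W − 2·I) g = f
solving from the highest basis element down gives g = -1 + (1/4)cos x - (1/2)sin x - (4/17)cos 2x - (1/17)sin 2x
check: W g = -2cos x - sin x - (8/17)cos 2x + (32/17)sin 2x
so W g − 2·g = 2 - (5/2)cos x + 2sin 2x = f ✓

g(x) = -1 + (1/4)cos x - (1/2)sin x - (4/17)cos 2x - (1/17)sin 2x


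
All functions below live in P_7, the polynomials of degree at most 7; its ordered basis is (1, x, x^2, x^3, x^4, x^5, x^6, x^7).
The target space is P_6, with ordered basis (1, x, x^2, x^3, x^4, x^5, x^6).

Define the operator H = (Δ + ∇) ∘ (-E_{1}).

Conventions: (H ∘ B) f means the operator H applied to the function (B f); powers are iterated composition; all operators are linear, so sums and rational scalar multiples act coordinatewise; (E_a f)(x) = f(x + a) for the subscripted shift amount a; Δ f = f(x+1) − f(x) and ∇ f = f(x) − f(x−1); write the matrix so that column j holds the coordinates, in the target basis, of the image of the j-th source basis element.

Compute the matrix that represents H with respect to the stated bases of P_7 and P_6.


the matrix is [[0, -2, -4, -8, -16, -32, -64, -128]; [0, 0, -4, -12, -32, -80, -192, -448]; [0, 0, 0, -6, -24, -80, -240, -672]; [0, 0, 0, 0, -8, -40, -160, -560]; [0, 0, 0, 0, 0, -10, -60, -280]; [0, 0, 0, 0, 0, 0, -12, -84]; [0, 0, 0, 0, 0, 0, 0, -14]] (rows listed top to bottom)

image of 1: 0
image of x: -2
image of x^2: -4x - 4
image of x^3: -6x^2 - 12x - 8
image of x^4: -8x^3 - 24x^2 - 32x - 16
image of x^5: -10x^4 - 40x^3 - 80x^2 - 80x - 32
image of x^6: -12x^5 - 60x^4 - 160x^3 - 240x^2 - 192x - 64
image of x^7: -14x^6 - 84x^5 - 280x^4 - 560x^3 - 672x^2 - 448x - 128
each image's coordinates form column j of the matrix


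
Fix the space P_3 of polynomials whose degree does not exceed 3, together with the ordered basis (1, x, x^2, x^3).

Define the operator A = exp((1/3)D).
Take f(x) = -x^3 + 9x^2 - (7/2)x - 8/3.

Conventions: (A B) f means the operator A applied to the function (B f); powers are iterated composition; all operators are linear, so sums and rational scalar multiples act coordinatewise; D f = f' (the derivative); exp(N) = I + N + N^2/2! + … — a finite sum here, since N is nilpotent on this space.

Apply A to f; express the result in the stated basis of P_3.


order-1 term: -x^2 + 6x - 7/6
order-2 term: -(1/3)x + 1
order-3 term: -1/27
the series for exp((1/3)D) f terminates at order 3
exp((1/3)D) f = -x^3 + 8x^2 + (13/6)x - 155/54

g(x) = -x^3 + 8x^2 + (13/6)x - 155/54


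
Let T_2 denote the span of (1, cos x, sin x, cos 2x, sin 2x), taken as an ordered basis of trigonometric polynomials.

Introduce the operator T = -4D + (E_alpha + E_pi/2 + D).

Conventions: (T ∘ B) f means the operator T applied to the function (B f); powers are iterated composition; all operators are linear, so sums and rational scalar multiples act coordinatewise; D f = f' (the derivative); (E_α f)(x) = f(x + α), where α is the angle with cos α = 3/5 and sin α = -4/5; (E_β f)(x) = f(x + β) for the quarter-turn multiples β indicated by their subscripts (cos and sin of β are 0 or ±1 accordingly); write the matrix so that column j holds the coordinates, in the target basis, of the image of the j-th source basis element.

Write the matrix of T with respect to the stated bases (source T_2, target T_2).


image of 1: 2
image of cos x: (3/5)cos x + (14/5)sin x
image of sin x: -(14/5)cos x + (3/5)sin x
image of cos 2x: -(32/25)cos 2x + (174/25)sin 2x
image of sin 2x: -(174/25)cos 2x - (32/25)sin 2x
each image's coordinates form column j of the matrix

the matrix is [[2, 0, 0, 0, 0]; [0, 3/5, -14/5, 0, 0]; [0, 14/5, 3/5, 0, 0]; [0, 0, 0, -32/25, -174/25]; [0, 0, 0, 174/25, -32/25]] (rows listed top to bottom)


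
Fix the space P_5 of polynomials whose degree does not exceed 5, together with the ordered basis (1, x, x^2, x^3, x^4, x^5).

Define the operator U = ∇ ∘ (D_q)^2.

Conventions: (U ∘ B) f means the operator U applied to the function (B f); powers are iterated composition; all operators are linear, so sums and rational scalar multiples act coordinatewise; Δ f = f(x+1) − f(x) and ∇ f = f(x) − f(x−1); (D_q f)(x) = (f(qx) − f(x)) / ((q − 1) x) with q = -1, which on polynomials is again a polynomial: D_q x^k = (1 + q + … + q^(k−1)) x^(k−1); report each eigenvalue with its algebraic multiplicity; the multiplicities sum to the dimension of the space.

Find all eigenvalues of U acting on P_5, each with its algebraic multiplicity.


λ = 0 (multiplicity 6)

image of 1: 0
image of x: 0
image of x^2: 0
image of x^3: 0
image of x^4: 0
image of x^5: 0
the matrix is upper triangular; its diagonal is (0, 0, 0, 0, 0, 0)
for a triangular matrix the eigenvalues are the diagonal entries, with algebraic multiplicity their repetition count


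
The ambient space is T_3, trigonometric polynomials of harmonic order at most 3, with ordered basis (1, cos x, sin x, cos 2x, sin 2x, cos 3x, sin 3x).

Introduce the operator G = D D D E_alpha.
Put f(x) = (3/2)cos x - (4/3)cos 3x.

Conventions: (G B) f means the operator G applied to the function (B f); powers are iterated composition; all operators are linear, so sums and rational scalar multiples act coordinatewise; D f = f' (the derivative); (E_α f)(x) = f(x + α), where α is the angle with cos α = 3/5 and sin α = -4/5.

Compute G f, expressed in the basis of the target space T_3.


g(x) = -(6/5)cos x + (9/10)sin x + (1584/125)cos 3x + (4212/125)sin 3x

E_alpha f = (9/10)cos x + (6/5)sin x + (156/125)cos 3x - (176/375)sin 3x
D E_alpha f = (6/5)cos x - (9/10)sin x - (176/125)cos 3x - (468/125)sin 3x
D D E_alpha f = -(9/10)cos x - (6/5)sin x - (1404/125)cos 3x + (528/125)sin 3x
D (D D) E_alpha f = -(6/5)cos x + (9/10)sin x + (1584/125)cos 3x + (4212/125)sin 3x


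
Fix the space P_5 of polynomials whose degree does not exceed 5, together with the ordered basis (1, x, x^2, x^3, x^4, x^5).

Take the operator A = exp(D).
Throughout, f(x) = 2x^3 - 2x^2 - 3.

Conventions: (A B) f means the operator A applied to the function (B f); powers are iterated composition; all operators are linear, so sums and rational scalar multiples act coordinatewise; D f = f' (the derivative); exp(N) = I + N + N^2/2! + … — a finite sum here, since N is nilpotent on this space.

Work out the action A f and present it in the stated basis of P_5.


order-1 term: 6x^2 - 4x
order-2 term: 6x - 2
order-3 term: 2
the series for exp(D) f terminates at order 3
exp(D) f = 2x^3 + 4x^2 + 2x - 3

the result is g(x) = 2x^3 + 4x^2 + 2x - 3


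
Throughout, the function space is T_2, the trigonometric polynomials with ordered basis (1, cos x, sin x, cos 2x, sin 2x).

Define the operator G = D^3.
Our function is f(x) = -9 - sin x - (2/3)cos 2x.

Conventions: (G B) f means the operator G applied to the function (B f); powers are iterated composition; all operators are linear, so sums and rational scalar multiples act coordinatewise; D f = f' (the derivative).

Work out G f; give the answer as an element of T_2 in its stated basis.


D f = -cos x + (4/3)sin 2x
D D f = sin x + (8/3)cos 2x
D D D f = cos x - (16/3)sin 2x

g(x) = cos x - (16/3)sin 2x


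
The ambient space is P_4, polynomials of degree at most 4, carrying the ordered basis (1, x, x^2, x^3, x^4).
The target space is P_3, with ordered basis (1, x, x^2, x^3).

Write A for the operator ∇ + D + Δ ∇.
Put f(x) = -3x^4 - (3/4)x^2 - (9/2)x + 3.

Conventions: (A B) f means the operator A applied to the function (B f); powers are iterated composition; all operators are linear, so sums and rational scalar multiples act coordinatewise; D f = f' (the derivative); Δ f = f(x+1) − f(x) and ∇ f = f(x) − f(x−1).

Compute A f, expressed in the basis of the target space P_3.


∇ f = -12x^3 + 18x^2 - (27/2)x - 3/4
D f = -12x^3 - (3/2)x - 9/2
∇ f = -12x^3 + 18x^2 - (27/2)x - 3/4
Δ ∇ f = -36x^2 - 15/2
(∇ + D + Δ ∇) f = -24x^3 - 18x^2 - 15x - 51/4

g(x) = -24x^3 - 18x^2 - 15x - 51/4


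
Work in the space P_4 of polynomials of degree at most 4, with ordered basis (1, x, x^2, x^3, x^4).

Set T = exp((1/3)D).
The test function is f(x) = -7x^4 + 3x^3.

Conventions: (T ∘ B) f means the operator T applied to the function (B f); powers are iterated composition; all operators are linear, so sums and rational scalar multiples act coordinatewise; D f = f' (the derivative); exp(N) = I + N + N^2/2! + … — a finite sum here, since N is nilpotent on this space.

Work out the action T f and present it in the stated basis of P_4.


order-1 term: -(28/3)x^3 + 3x^2
order-2 term: -(14/3)x^2 + x
order-3 term: -(28/27)x + 1/9
order-4 term: -7/81
the series for exp((1/3)D) f terminates at order 4
exp((1/3)D) f = -7x^4 - (19/3)x^3 - (5/3)x^2 - (1/27)x + 2/81

g(x) = -7x^4 - (19/3)x^3 - (5/3)x^2 - (1/27)x + 2/81


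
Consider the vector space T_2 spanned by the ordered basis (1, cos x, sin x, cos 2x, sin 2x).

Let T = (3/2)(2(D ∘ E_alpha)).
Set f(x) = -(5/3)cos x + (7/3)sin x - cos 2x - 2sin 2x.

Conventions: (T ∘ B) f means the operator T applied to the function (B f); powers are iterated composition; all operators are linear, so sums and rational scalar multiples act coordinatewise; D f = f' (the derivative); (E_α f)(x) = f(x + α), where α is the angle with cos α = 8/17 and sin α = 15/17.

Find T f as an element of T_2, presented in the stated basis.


E_alpha f = (65/51)cos x + (131/51)sin x - (319/289)cos 2x + (562/289)sin 2x
D E_alpha f = (131/51)cos x - (65/51)sin x + (1124/289)cos 2x + (638/289)sin 2x
(2(D ∘ E_alpha)) f = (262/51)cos x - (130/51)sin x + (2248/289)cos 2x + (1276/289)sin 2x
((3/2)(2(D ∘ E_alpha))) f = (131/17)cos x - (65/17)sin x + (3372/289)cos 2x + (1914/289)sin 2x

the image equals g(x) = (131/17)cos x - (65/17)sin x + (3372/289)cos 2x + (1914/289)sin 2x


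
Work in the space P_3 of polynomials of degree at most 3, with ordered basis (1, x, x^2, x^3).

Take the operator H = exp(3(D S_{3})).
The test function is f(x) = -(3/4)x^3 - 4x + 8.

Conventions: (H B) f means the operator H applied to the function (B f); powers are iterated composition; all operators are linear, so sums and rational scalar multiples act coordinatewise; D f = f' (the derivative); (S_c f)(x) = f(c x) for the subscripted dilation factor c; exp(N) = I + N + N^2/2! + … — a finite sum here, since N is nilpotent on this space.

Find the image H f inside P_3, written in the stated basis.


g(x) = -(3/4)x^3 - (729/4)x^2 - (19699/4)x - 59161/4

order-1 term: -(729/4)x^2 - 36
order-2 term: -(19683/4)x
order-3 term: -59049/4
the series for exp(3(D S_{3})) f terminates at order 3
exp(3(D S_{3})) f = -(3/4)x^3 - (729/4)x^2 - (19699/4)x - 59161/4


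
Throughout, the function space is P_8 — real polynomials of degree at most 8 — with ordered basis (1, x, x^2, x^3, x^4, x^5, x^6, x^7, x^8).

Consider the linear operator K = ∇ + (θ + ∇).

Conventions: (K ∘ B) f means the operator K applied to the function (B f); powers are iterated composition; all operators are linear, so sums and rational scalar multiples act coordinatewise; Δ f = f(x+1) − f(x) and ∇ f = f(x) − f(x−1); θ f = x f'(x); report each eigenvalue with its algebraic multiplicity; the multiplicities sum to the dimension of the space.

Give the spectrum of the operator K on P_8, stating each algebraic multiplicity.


λ = 0 (multiplicity 1), λ = 1 (multiplicity 1), λ = 2 (multiplicity 1), λ = 3 (multiplicity 1), λ = 4 (multiplicity 1), λ = 5 (multiplicity 1), λ = 6 (multiplicity 1), λ = 7 (multiplicity 1), λ = 8 (multiplicity 1)

image of 1: 0
image of x: x + 2
image of x^2: 2x^2 + 4x - 2
image of x^3: 3x^3 + 6x^2 - 6x + 2
image of x^4: 4x^4 + 8x^3 - 12x^2 + 8x - 2
image of x^5: 5x^5 + 10x^4 - 20x^3 + 20x^2 - 10x + 2
image of x^6: 6x^6 + 12x^5 - 30x^4 + 40x^3 - 30x^2 + 12x - 2
image of x^7: 7x^7 + 14x^6 - 42x^5 + 70x^4 - 70x^3 + 42x^2 - 14x + 2
image of x^8: 8x^8 + 16x^7 - 56x^6 + 112x^5 - 140x^4 + 112x^3 - 56x^2 + 16x - 2
the matrix is upper triangular; its diagonal is (0, 1, 2, 3, 4, 5, 6, 7, 8)
for a triangular matrix the eigenvalues are the diagonal entries, with algebraic multiplicity their repetition count


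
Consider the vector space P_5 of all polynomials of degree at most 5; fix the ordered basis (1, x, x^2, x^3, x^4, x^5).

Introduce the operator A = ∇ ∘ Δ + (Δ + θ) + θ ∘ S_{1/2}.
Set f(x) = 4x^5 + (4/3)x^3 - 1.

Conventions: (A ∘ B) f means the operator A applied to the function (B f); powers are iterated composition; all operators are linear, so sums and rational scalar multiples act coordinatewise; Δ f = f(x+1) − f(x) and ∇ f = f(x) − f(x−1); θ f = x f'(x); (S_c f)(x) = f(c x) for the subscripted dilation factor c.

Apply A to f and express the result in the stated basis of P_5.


Δ f = 20x^4 + 40x^3 + 44x^2 + 24x + 16/3
∇ Δ f = 80x^3 + 48x
Δ f = 20x^4 + 40x^3 + 44x^2 + 24x + 16/3
θ f = 20x^5 + 4x^3
(Δ + θ) f = 20x^5 + 20x^4 + 44x^3 + 44x^2 + 24x + 16/3
S_{1/2} f = (1/8)x^5 + (1/6)x^3 - 1
θ S_{1/2} f = (5/8)x^5 + (1/2)x^3
(∇ ∘ Δ + (Δ + θ) + θ ∘ S_{1/2}) f = (165/8)x^5 + 20x^4 + (249/2)x^3 + 44x^2 + 72x + 16/3

the image equals g(x) = (165/8)x^5 + 20x^4 + (249/2)x^3 + 44x^2 + 72x + 16/3


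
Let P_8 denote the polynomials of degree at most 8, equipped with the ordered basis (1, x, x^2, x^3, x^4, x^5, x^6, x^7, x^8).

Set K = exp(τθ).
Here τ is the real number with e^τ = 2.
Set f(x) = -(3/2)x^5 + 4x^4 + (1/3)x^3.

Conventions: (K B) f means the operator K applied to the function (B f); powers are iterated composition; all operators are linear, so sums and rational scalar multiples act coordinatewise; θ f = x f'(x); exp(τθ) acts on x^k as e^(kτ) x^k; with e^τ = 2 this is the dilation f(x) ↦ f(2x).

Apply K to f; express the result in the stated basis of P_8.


exp(τθ) x^k = e^(kτ) x^k; with e^τ = 2 this sends x^k to 2^k x^k
x^3 ↦ 8 x^3
x^4 ↦ 16 x^4
x^5 ↦ 32 x^5
applying this coordinatewise to f: exp(τθ) f = -48x^5 + 64x^4 + (8/3)x^3

the image equals g(x) = -48x^5 + 64x^4 + (8/3)x^3


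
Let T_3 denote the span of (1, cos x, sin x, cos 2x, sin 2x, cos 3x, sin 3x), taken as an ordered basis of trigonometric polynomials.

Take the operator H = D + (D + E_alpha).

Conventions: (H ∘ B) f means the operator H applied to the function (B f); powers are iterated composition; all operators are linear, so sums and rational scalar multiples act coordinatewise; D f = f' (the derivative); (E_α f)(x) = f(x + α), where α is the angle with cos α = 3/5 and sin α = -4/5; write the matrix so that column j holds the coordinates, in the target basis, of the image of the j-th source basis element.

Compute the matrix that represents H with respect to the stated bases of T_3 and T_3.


the matrix is [[1, 0, 0, 0, 0, 0, 0]; [0, 3/5, 6/5, 0, 0, 0, 0]; [0, -6/5, 3/5, 0, 0, 0, 0]; [0, 0, 0, -7/25, 76/25, 0, 0]; [0, 0, 0, -76/25, -7/25, 0, 0]; [0, 0, 0, 0, 0, -117/125, 706/125]; [0, 0, 0, 0, 0, -706/125, -117/125]] (rows listed top to bottom)

image of 1: 1
image of cos x: (3/5)cos x - (6/5)sin x
image of sin x: (6/5)cos x + (3/5)sin x
image of cos 2x: -(7/25)cos 2x - (76/25)sin 2x
image of sin 2x: (76/25)cos 2x - (7/25)sin 2x
image of cos 3x: -(117/125)cos 3x - (706/125)sin 3x
image of sin 3x: (706/125)cos 3x - (117/125)sin 3x
each image's coordinates form column j of the matrix


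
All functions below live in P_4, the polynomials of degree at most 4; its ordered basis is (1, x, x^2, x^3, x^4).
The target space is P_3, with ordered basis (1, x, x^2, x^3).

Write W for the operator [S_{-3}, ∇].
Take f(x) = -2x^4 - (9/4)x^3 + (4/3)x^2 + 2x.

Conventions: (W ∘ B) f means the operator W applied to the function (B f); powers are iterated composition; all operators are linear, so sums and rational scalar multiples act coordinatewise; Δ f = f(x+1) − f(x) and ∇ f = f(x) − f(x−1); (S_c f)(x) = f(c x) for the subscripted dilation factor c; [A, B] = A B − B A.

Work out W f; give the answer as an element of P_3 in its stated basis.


the result is g(x) = 864x^3 - 1107x^2 + 802x - 613/3

∇ f = -8x^3 + (21/4)x^2 + (17/12)x + 5/12
S_{-3} ∇ f = 216x^3 + (189/4)x^2 - (17/4)x + 5/12
S_{-3} f = -162x^4 + (243/4)x^3 + 12x^2 - 6x
∇ S_{-3} f = -648x^3 + (4617/4)x^2 - (3225/4)x + 819/4
[S_{-3}, ∇] f = 864x^3 - 1107x^2 + 802x - 613/3


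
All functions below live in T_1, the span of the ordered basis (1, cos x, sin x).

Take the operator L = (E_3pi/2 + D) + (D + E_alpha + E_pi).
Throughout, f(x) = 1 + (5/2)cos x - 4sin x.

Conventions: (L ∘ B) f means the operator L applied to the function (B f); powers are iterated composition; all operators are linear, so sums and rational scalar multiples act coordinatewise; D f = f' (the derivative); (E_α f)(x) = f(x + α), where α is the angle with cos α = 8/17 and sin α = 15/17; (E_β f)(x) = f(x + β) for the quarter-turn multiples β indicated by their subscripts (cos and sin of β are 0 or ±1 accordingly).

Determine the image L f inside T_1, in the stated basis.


g(x) = 3 - (301/34)cos x - (44/17)sin x

E_3pi/2 f = 1 + 4cos x + (5/2)sin x
D f = -4cos x - (5/2)sin x
(E_3pi/2 + D) f = 1
D f = -4cos x - (5/2)sin x
E_alpha f = 1 - (40/17)cos x - (139/34)sin x
E_pi f = 1 - (5/2)cos x + 4sin x
(D + E_alpha + E_pi) f = 2 - (301/34)cos x - (44/17)sin x
((E_3pi/2 + D) + (D + E_alpha + E_pi)) f = 3 - (301/34)cos x - (44/17)sin x


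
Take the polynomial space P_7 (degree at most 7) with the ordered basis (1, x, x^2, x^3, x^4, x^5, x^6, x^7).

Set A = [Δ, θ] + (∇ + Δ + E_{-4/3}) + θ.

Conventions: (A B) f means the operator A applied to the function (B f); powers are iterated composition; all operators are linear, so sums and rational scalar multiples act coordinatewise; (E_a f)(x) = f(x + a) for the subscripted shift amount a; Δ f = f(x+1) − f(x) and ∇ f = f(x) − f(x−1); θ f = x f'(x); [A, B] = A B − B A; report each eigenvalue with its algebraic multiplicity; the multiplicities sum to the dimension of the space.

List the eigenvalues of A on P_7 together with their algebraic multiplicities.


λ = 1 (multiplicity 1), λ = 2 (multiplicity 1), λ = 3 (multiplicity 1), λ = 4 (multiplicity 1), λ = 5 (multiplicity 1), λ = 6 (multiplicity 1), λ = 7 (multiplicity 1), λ = 8 (multiplicity 1)

image of 1: 1
image of x: 2x + 5/3
image of x^2: 3x^2 + (10/3)x + 34/9
image of x^3: 4x^3 + 5x^2 + (34/3)x + 71/27
image of x^4: 5x^4 + (20/3)x^3 + (68/3)x^2 + (284/27)x + 580/81
image of x^5: 6x^5 + (25/3)x^4 + (340/9)x^3 + (710/27)x^2 + (2900/81)x + 677/243
image of x^6: 7x^6 + 10x^5 + (170/3)x^4 + (1420/27)x^3 + (2900/27)x^2 + (1354/81)x + 8470/729
image of x^7: 8x^7 + (35/3)x^6 + (238/3)x^5 + (2485/27)x^4 + (20300/81)x^3 + (4739/81)x^2 + (59290/729)x + 3299/2187
the matrix is upper triangular; its diagonal is (1, 2, 3, 4, 5, 6, 7, 8)
for a triangular matrix the eigenvalues are the diagonal entries, with algebraic multiplicity their repetition count


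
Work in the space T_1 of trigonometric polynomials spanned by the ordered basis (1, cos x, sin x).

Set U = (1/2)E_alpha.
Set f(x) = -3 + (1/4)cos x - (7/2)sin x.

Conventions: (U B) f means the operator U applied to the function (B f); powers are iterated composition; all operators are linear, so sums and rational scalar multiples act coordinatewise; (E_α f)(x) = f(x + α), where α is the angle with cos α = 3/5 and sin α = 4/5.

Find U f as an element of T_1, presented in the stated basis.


g(x) = -3/2 - (53/40)cos x - (23/20)sin x

E_alpha f = -3 - (53/20)cos x - (23/10)sin x
((1/2)E_alpha) f = -3/2 - (53/40)cos x - (23/20)sin x


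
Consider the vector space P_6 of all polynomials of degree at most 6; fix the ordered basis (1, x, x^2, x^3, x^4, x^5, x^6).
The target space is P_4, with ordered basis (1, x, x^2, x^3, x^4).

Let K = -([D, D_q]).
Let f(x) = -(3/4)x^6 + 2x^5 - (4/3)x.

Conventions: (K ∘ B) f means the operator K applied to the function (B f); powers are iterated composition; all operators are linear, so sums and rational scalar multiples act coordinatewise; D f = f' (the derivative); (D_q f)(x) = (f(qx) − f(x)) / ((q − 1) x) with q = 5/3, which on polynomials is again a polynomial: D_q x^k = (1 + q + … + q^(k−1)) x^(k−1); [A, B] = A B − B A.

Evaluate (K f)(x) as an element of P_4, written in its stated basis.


D_q f = -(1862/81)x^5 + (2882/81)x^4 - 4/3
D D_q f = -(9310/81)x^4 + (11528/81)x^3
D f = -(9/2)x^5 + 10x^4 - 4/3
D_q D f = -(1441/18)x^4 + (2720/27)x^3
[D, D_q] f = -(5651/162)x^4 + (3368/81)x^3
(-([D, D_q])) f = (5651/162)x^4 - (3368/81)x^3

the result is g(x) = (5651/162)x^4 - (3368/81)x^3


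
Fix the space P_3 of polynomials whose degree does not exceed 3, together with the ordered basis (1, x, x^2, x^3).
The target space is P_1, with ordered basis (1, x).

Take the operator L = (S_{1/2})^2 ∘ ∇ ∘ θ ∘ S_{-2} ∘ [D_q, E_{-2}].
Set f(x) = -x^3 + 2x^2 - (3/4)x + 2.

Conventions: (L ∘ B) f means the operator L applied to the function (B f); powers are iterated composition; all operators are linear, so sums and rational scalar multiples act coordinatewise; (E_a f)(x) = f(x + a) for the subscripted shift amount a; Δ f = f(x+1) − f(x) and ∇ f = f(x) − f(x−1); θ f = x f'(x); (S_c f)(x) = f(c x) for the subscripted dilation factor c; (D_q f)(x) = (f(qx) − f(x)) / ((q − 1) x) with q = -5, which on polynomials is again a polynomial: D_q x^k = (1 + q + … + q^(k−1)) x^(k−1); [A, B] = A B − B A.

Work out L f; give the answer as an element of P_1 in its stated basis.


g(x) = 216

E_{-2} f = -x^3 + 8x^2 - (83/4)x + 39/2
D_q E_{-2} f = -21x^2 - 32x - 83/4
D_q f = -21x^2 - 8x - 3/4
E_{-2} D_q f = -21x^2 + 76x - 275/4
[D_q, E_{-2}] f = -108x + 48
S_{-2} [D_q, E_{-2}] f = 216x + 48
θ S_{-2} [D_q, E_{-2}] f = 216x
∇ (θ ∘ S_{-2}) [D_q, E_{-2}] f = 216
S_{1/2} ∇ (θ ∘ S_{-2}) [D_q, E_{-2}] f = 216
S_{1/2} S_{1/2} ∇ (θ ∘ S_{-2}) [D_q, E_{-2}] f = 216
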